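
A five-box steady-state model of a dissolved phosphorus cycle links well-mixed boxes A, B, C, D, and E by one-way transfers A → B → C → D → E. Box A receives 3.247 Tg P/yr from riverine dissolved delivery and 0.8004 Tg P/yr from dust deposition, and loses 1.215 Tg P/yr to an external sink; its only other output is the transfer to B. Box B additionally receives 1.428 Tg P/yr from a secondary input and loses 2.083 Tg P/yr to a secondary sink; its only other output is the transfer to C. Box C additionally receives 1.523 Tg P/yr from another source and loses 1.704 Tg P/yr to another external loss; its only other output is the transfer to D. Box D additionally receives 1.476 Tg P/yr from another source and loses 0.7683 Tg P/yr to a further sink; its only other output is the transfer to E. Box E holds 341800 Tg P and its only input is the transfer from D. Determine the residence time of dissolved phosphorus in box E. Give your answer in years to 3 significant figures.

Box A: F(A→B) = (3.247 + 0.8004) − 1.215 = 2.8324 Tg P/yr.
Box B: F(B→C) = (2.8324 + 1.428) − 2.083 = 2.1774 Tg P/yr.
Box C: F(C→D) = (2.1774 + 1.523) − 1.704 = 1.9964 Tg P/yr.
Box D: F(D→E) = (1.9964 + 1.476) − 0.7683 = 2.7041 Tg P/yr.
Box E throughput = its input = 2.7041 Tg P/yr; τ = 341800 / 2.7041 = 126400 yr.

126000 yr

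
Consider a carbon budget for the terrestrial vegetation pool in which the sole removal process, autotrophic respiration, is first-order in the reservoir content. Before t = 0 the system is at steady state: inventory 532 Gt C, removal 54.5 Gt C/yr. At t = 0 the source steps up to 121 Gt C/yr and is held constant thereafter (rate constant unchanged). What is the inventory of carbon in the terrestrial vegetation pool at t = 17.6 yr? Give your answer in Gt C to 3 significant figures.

τ = M₀/F₀ = 532/54.5 = 9.761 yr; rate constant k = 1/τ.
New steady state M_∞ = F₁/k = F₁·τ = 121 × 9.761 = 1181.1 Gt C.
M(t) = M_∞ + (M₀ − M_∞)·e^(−t/τ); t/τ = 17.6/9.761 = 1.803, so e^(−t/τ) = 0.1648.
M(t) = 1181.1 − 649.1 × 0.1648 = 1074.2 Gt C.

1070 Gt C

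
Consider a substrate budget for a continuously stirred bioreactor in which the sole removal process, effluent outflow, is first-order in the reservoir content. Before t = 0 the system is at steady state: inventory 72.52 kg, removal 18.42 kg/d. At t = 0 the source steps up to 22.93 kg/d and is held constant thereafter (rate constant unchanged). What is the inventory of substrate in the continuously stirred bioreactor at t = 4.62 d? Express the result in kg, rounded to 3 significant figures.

84.8 kg

The sink rate constant is k = F₀/M₀ = 18.42/72.52 = 0.2540 d⁻¹.
Solving dM/dt = F₁ − kM with M(0) = M₀ gives M(t) = F₁/k + (M₀ − F₁/k)·e^(−kt).
F₁/k = 22.93/0.2540 = 90.276 kg; kt = 0.2540 × 4.62 = 1.173, e^(−kt) = 0.3093.
M(4.62) = 90.276 + (72.52 − 90.276) × 0.3093 = 90.276 − 5.492 = 84.784 kg.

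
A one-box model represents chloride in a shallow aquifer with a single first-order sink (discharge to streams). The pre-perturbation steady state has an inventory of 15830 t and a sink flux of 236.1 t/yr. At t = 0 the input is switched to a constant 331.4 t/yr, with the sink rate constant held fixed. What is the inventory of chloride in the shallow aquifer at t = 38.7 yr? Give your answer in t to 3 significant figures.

The sink rate constant is k = F₀/M₀ = 236.1/15830 = 0.01491 yr⁻¹.
Solving dM/dt = F₁ − kM with M(0) = M₀ gives M(t) = F₁/k + (M₀ − F₁/k)·e^(−kt).
F₁/k = 331.4/0.01491 = 22220 t; kt = 0.01491 × 38.7 = 0.5772, e^(−kt) = 0.5615.
M(38.7) = 22220 + (15830 − 22220) × 0.5615 = 22220 − 3588 = 18632 t.

18600 t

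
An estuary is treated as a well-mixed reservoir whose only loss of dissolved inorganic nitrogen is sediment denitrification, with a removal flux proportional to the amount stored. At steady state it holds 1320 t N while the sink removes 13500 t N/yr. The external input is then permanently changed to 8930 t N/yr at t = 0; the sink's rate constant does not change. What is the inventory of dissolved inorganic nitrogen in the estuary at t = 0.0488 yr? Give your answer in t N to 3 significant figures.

1140 t N

The sink rate constant is k = F₀/M₀ = 13500/1320 = 10.23 yr⁻¹.
Solving dM/dt = F₁ − kM with M(0) = M₀ gives M(t) = F₁/k + (M₀ − F₁/k)·e^(−kt).
F₁/k = 8930/10.23 = 873.16 t N; kt = 10.23 × 0.0488 = 0.4991, e^(−kt) = 0.6071.
M(0.0488) = 873.16 + (1320 − 873.16) × 0.6071 = 873.16 + 271.3 = 1144.4 t N.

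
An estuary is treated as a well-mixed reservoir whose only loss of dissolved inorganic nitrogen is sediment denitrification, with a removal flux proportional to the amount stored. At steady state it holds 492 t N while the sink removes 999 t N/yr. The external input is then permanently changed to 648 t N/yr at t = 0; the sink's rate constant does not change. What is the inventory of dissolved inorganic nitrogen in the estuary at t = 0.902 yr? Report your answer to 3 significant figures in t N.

347 t N

τ = M₀/F₀ = 492/999 = 0.4925 yr; rate constant k = 1/τ.
New steady state M_∞ = F₁/k = F₁·τ = 648 × 0.4925 = 319.14 t N.
M(t) = M_∞ + (M₀ − M_∞)·e^(−t/τ); t/τ = 0.902/0.4925 = 1.832, so e^(−t/τ) = 0.1602.
M(t) = 319.14 + 172.9 × 0.1602 = 346.82 t N.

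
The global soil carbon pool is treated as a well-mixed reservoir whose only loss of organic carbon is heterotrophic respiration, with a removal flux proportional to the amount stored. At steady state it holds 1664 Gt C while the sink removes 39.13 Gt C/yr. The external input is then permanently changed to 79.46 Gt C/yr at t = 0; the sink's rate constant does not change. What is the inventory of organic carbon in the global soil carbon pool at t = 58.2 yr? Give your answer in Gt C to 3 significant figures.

The sink rate constant is k = F₀/M₀ = 39.13/1664 = 0.02352 yr⁻¹.
Solving dM/dt = F₁ − kM with M(0) = M₀ gives M(t) = F₁/k + (M₀ − F₁/k)·e^(−kt).
F₁/k = 79.46/0.02352 = 3379.0 Gt C; kt = 0.02352 × 58.2 = 1.369, e^(−kt) = 0.2545.
M(58.2) = 3379.0 + (1664 − 3379.0) × 0.2545 = 3379.0 − 436.4 = 2942.6 Gt C.

2940 Gt C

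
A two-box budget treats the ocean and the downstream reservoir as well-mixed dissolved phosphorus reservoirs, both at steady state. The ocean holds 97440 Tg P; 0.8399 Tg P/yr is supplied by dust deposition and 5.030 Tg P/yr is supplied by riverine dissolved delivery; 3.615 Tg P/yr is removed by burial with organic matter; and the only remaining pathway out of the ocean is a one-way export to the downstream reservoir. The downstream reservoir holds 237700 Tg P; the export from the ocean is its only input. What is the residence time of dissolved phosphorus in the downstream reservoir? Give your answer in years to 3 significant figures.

Balance the ocean: ΣF_in = 0.8399 + 5.030 = 5.8699 Tg P/yr.
Export to the downstream reservoir = ΣF_in − (3.615) = 2.2549 Tg P/yr.
At steady state the output of the downstream reservoir equals its input, 2.2549 Tg P/yr.
τ = M / F = 237700 / 2.2549 = 105400 yr.

105000 yr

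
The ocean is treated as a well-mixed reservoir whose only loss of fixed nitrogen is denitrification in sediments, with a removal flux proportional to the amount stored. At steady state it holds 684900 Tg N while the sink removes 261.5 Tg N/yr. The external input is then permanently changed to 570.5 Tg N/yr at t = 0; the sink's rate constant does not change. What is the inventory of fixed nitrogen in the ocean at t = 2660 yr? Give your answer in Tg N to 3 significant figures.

τ = M₀/F₀ = 684900/261.5 = 2619 yr; rate constant k = 1/τ.
New steady state M_∞ = F₁/k = F₁·τ = 570.5 × 2619 = 1.4942×10^6 Tg N.
M(t) = M_∞ + (M₀ − M_∞)·e^(−t/τ); t/τ = 2660/2619 = 1.016, so e^(−t/τ) = 0.3622.
M(t) = 1.4942×10^6 − 809300 × 0.3622 = 1.2011×10^6 Tg N.

1.20×10^6 Tg N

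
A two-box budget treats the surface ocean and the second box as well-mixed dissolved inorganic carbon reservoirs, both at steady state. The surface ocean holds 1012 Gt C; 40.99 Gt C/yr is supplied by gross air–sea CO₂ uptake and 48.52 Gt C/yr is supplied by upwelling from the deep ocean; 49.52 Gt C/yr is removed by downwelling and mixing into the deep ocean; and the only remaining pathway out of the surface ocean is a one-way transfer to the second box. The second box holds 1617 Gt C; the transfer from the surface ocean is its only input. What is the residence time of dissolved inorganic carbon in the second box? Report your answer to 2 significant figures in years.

40 yr

Balance the surface ocean: ΣF_in = 40.99 + 48.52 = 89.510 Gt C/yr.
Transfer to the second box = ΣF_in − (49.52) = 39.990 Gt C/yr.
At steady state the output of the second box equals its input, 39.990 Gt C/yr.
τ = M / F = 1617 / 39.990 = 40.44 yr.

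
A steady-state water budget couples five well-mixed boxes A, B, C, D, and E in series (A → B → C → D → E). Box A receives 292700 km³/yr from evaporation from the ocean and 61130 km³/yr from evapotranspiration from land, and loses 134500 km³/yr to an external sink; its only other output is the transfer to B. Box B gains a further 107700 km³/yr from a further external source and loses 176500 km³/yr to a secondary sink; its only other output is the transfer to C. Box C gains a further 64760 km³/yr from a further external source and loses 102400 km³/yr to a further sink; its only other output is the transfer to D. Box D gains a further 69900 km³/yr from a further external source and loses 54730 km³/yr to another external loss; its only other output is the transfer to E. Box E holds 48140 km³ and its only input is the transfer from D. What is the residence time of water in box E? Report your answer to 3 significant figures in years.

0.376 yr

Box A: F(A→B) = (292700 + 61130) − 134500 = 219330 km³/yr.
Box B: F(B→C) = (219330 + 107700) − 176500 = 150530 km³/yr.
Box C: F(C→D) = (150530 + 64760) − 102400 = 112890 km³/yr.
Box D: F(D→E) = (112890 + 69900) − 54730 = 128060 km³/yr.
Box E throughput = its input = 128060 km³/yr; τ = 48140 / 128060 = 0.3759 yr.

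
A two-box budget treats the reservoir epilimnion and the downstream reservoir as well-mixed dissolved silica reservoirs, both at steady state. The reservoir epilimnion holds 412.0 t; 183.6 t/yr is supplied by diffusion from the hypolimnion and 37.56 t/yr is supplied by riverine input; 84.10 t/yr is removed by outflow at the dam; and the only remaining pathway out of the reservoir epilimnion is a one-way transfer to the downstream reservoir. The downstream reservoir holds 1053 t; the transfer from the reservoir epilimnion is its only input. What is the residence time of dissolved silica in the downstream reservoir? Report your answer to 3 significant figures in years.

7.68 yr

Balance the reservoir epilimnion: ΣF_in = 183.6 + 37.56 = 221.16 t/yr.
Transfer to the downstream reservoir = ΣF_in − (84.10) = 137.06 t/yr.
At steady state the output of the downstream reservoir equals its input, 137.06 t/yr.
τ = M / F = 1053 / 137.06 = 7.683 yr.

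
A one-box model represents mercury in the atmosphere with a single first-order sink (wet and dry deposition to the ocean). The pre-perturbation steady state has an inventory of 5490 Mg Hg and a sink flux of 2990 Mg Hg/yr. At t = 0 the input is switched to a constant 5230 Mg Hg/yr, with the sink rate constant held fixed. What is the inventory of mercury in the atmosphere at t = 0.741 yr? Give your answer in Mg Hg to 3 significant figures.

Residence time τ = M₀/F₀ = 1.836 yr. The eventual steady state is M_∞ = M₀·(F₁/F₀) = 5490 × 5230/2990 = 9602.9 Mg Hg.
The anomaly ΔM(t) = M(t) − M_∞ decays as ΔM₀·e^(−t/τ) with ΔM₀ = 5490 − 9602.9 = −4113 Mg Hg.
At t = 0.741 yr, e^(−t/τ) = e^(−0.4036) = 0.6679, so ΔM = −2747 Mg Hg and M = 9602.9 − 2747 = 6855.8 Mg Hg.

6860 Mg Hg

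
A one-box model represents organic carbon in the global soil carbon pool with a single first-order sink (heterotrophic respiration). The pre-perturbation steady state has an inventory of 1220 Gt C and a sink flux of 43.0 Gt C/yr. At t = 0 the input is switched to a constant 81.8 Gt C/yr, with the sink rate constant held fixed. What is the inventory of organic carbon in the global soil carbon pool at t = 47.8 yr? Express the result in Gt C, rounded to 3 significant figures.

2120 Gt C

The sink rate constant is k = F₀/M₀ = 43.0/1220 = 0.03525 yr⁻¹.
Solving dM/dt = F₁ − kM with M(0) = M₀ gives M(t) = F₁/k + (M₀ − F₁/k)·e^(−kt).
F₁/k = 81.8/0.03525 = 2320.8 Gt C; kt = 0.03525 × 47.8 = 1.685, e^(−kt) = 0.1855.
M(47.8) = 2320.8 + (1220 − 2320.8) × 0.1855 = 2320.8 − 204.2 = 2116.6 Gt C.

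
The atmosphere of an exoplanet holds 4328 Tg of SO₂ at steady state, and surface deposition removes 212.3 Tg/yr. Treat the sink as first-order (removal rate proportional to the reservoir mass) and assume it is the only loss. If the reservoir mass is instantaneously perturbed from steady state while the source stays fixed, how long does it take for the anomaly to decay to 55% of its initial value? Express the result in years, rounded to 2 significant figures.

12 yr

For a linear reservoir the anomaly decays as exp(−t/τ) with τ = M/F = 4328/212.3 = 20.39 yr.
exp(−t/τ) = 0.55 ⇒ t = −τ ln(0.55) = 20.39 × 0.5978 = 12.19 yr.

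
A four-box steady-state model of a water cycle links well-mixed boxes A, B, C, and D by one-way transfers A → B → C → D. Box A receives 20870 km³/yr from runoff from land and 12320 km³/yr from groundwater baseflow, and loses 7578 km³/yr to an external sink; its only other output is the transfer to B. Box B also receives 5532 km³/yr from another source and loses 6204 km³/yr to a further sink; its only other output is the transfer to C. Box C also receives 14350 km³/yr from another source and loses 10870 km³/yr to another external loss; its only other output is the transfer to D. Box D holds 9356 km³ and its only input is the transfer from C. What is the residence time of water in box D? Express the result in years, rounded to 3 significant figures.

0.329 yr

Box A: F(A→B) = (20870 + 12320) − 7578 = 25612 km³/yr.
Box B: F(B→C) = (25612 + 5532) − 6204 = 24940 km³/yr.
Box C: F(C→D) = (24940 + 14350) − 10870 = 28420 km³/yr.
Box D throughput = its input = 28420 km³/yr; τ = 9356 / 28420 = 0.3292 yr.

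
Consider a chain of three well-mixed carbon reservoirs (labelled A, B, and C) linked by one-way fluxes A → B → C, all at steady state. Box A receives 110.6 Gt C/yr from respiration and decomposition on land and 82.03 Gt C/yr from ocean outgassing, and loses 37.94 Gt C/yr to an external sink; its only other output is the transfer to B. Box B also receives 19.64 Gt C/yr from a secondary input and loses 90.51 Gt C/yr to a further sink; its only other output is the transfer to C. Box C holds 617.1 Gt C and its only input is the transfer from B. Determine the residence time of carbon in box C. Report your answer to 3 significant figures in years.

7.36 yr

Box A: F(A→B) = (110.6 + 82.03) − 37.94 = 154.69 Gt C/yr.
Box B: F(B→C) = (154.69 + 19.64) − 90.51 = 83.820 Gt C/yr.
Box C throughput = its input = 83.820 Gt C/yr; τ = 617.1 / 83.820 = 7.362 yr.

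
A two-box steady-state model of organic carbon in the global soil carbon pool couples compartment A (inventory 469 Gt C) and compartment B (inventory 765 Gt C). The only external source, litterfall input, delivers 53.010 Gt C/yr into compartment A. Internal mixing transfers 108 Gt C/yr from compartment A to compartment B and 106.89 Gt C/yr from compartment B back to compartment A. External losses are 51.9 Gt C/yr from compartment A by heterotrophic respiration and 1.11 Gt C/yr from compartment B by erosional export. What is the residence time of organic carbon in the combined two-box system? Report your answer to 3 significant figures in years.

For the system as a whole, the A↔B exchange is internal and contributes nothing to the throughput; only the external sinks remove mass.
M_total = 469 + 765 = 1234.0 Gt C.
ΣF_external_out = 51.9 + 1.11 = 53.010 Gt C/yr.
τ = M_total / ΣF_ext = 1234.0 / 53.010 = 23.28 yr.

23.3 yr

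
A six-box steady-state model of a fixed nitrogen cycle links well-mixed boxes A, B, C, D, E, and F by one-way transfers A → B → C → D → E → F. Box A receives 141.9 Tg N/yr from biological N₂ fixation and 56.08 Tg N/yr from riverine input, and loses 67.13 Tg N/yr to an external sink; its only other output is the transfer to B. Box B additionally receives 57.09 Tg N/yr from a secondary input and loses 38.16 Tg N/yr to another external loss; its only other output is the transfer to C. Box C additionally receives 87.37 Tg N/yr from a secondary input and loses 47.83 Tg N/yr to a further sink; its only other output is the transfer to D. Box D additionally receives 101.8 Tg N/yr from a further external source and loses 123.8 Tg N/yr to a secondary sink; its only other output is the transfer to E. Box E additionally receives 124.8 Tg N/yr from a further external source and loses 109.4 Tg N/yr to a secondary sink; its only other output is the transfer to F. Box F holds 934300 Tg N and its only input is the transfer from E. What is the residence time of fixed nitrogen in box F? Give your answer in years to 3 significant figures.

Box A: F(A→B) = (141.9 + 56.08) − 67.13 = 130.85 Tg N/yr.
Box B: F(B→C) = (130.85 + 57.09) − 38.16 = 149.78 Tg N/yr.
Box C: F(C→D) = (149.78 + 87.37) − 47.83 = 189.32 Tg N/yr.
Box D: F(D→E) = (189.32 + 101.8) − 123.8 = 167.32 Tg N/yr.
Box E: F(E→F) = (167.32 + 124.8) − 109.4 = 182.72 Tg N/yr.
Box F throughput = its input = 182.72 Tg N/yr; τ = 934300 / 182.72 = 5113 yr.

5110 yr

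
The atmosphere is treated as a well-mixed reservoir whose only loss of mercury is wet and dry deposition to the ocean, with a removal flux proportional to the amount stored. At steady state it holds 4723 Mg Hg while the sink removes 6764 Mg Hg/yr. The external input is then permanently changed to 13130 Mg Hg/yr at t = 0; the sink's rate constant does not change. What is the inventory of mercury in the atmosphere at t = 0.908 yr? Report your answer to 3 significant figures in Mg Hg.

Residence time τ = M₀/F₀ = 0.6983 yr. The eventual steady state is M_∞ = M₀·(F₁/F₀) = 4723 × 13130/6764 = 9168.1 Mg Hg.
The anomaly ΔM(t) = M(t) − M_∞ decays as ΔM₀·e^(−t/τ) with ΔM₀ = 4723 − 9168.1 = −4445 Mg Hg.
At t = 0.908 yr, e^(−t/τ) = e^(−1.300) = 0.2724, so ΔM = −1211 Mg Hg and M = 9168.1 − 1211 = 7957.1 Mg Hg.

7960 Mg Hg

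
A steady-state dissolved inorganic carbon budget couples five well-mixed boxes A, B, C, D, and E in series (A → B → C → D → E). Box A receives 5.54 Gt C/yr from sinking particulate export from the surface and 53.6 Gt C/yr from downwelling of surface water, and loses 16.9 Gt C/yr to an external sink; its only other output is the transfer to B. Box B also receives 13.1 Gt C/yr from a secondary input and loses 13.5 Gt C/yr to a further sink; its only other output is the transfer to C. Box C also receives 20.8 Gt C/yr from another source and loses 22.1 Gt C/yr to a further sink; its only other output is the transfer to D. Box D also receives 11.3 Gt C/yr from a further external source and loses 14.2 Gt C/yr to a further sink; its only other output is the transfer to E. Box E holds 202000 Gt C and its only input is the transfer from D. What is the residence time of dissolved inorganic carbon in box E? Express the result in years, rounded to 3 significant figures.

Box A: F(A→B) = (5.54 + 53.6) − 16.9 = 42.240 Gt C/yr.
Box B: F(B→C) = (42.240 + 13.1) − 13.5 = 41.840 Gt C/yr.
Box C: F(C→D) = (41.840 + 20.8) − 22.1 = 40.540 Gt C/yr.
Box D: F(D→E) = (40.540 + 11.3) − 14.2 = 37.640 Gt C/yr.
Box E throughput = its input = 37.640 Gt C/yr; τ = 202000 / 37.640 = 5367 yr.

5370 yr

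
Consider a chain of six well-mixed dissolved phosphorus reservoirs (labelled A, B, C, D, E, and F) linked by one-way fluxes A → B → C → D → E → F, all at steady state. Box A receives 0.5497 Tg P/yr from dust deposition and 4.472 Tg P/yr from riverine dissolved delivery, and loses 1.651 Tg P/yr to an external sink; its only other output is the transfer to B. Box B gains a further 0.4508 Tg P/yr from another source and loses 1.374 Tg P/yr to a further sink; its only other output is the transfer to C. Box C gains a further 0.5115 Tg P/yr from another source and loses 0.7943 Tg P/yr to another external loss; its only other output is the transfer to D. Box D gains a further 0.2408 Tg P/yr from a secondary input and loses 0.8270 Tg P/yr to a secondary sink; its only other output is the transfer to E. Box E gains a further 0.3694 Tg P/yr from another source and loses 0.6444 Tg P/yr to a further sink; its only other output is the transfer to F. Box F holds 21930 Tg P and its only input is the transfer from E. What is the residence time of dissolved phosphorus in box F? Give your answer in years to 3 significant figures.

16800 yr

Box A: F(A→B) = (0.5497 + 4.472) − 1.651 = 3.3707 Tg P/yr.
Box B: F(B→C) = (3.3707 + 0.4508) − 1.374 = 2.4475 Tg P/yr.
Box C: F(C→D) = (2.4475 + 0.5115) − 0.7943 = 2.1647 Tg P/yr.
Box D: F(D→E) = (2.1647 + 0.2408) − 0.8270 = 1.5785 Tg P/yr.
Box E: F(E→F) = (1.5785 + 0.3694) − 0.6444 = 1.3035 Tg P/yr.
Box F throughput = its input = 1.3035 Tg P/yr; τ = 21930 / 1.3035 = 16820 yr.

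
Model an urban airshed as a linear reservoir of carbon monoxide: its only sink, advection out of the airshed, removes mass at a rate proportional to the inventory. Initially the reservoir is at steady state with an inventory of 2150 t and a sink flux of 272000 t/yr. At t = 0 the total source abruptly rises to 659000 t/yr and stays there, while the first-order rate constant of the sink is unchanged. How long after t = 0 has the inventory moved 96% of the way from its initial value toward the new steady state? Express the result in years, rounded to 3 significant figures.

0.0254 yr

τ = M₀/F₀ = 2150/272000 = 0.007904 yr.
The remaining gap fraction is e^(−t/τ); 96% covered ⇒ e^(−t/τ) = 0.0400.
t = −τ ln(0.0400) = 0.007904 × 3.219 = 0.02544 yr.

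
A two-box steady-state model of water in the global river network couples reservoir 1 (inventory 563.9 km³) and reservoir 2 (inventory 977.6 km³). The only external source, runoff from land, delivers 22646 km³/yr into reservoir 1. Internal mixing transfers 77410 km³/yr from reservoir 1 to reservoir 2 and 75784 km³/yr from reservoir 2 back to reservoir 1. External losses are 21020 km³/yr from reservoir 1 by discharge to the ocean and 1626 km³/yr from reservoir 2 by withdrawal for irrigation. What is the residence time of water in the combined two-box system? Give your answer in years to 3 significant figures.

0.0681 yr

Residence time in the combined system uses the total inventory and the total *external* removal — internal exchanges between the two boxes cancel.
M_total = 563.9 + 977.6 = 1541.5 km³.
ΣF_external_out = 21020 + 1626 = 22646 km³/yr.
τ = M_total / ΣF_ext = 1541.5 / 22646 = 0.06807 yr.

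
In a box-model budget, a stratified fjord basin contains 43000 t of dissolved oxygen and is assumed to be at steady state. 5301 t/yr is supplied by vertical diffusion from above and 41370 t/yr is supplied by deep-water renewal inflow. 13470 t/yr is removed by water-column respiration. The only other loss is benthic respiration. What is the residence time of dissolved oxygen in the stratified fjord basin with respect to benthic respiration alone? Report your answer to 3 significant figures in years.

1.30 yr

At steady state ΣF_in = ΣF_out.
ΣF_in = 5301 + 41370 = 46671 t/yr.
Benthic respiration flux = ΣF_in − (13470) = 46671 − 13470 = 33200 t/yr.
τ = M / F = 43000 / 33200 = 1.295 yr.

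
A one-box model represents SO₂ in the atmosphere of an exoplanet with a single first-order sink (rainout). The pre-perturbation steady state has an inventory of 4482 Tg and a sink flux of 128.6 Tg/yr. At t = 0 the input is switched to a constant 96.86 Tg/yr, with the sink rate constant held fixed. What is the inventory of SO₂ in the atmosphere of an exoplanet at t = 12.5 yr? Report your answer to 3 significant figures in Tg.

4150 Tg

The sink rate constant is k = F₀/M₀ = 128.6/4482 = 0.02869 yr⁻¹.
Solving dM/dt = F₁ − kM with M(0) = M₀ gives M(t) = F₁/k + (M₀ − F₁/k)·e^(−kt).
F₁/k = 96.86/0.02869 = 3375.8 Tg; kt = 0.02869 × 12.5 = 0.3587, e^(−kt) = 0.6986.
M(12.5) = 3375.8 + (4482 − 3375.8) × 0.6986 = 3375.8 + 772.8 = 4148.6 Tg.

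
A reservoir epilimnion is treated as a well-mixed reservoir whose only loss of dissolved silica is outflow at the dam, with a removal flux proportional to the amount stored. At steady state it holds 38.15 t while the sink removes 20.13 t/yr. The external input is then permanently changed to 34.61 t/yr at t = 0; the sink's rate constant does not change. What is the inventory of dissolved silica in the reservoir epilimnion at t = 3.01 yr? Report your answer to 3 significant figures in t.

τ = M₀/F₀ = 38.15/20.13 = 1.895 yr; rate constant k = 1/τ.
New steady state M_∞ = F₁/k = F₁·τ = 34.61 × 1.895 = 65.592 t.
M(t) = M_∞ + (M₀ − M_∞)·e^(−t/τ); t/τ = 3.01/1.895 = 1.588, so e^(−t/τ) = 0.2043.
M(t) = 65.592 − 27.44 × 0.2043 = 59.986 t.

60.0 t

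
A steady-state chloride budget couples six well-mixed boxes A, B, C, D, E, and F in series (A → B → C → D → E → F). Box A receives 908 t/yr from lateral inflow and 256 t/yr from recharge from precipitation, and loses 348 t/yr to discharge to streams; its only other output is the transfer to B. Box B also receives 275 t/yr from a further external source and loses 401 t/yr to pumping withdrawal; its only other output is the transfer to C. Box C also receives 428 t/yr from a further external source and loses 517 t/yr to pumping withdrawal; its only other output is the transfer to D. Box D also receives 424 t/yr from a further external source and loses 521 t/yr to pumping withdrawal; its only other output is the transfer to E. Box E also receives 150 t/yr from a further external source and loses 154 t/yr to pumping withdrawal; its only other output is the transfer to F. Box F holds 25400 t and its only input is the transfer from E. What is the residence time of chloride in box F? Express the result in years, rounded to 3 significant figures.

50.8 yr

Box A: F(A→B) = (908 + 256) − 348 = 816.00 t/yr.
Box B: F(B→C) = (816.00 + 275) − 401 = 690.00 t/yr.
Box C: F(C→D) = (690.00 + 428) − 517 = 601.00 t/yr.
Box D: F(D→E) = (601.00 + 424) − 521 = 504.00 t/yr.
Box E: F(E→F) = (504.00 + 150) − 154 = 500.00 t/yr.
Box F throughput = its input = 500.00 t/yr; τ = 25400 / 500.00 = 50.80 yr.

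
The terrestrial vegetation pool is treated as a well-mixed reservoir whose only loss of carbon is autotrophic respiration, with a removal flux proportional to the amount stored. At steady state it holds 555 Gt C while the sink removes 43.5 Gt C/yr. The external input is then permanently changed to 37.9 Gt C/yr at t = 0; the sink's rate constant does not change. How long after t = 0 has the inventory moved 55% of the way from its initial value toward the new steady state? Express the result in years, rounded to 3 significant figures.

τ = M₀/F₀ = 555/43.5 = 12.76 yr.
The remaining gap fraction is e^(−t/τ); 55% covered ⇒ e^(−t/τ) = 0.450.
t = −τ ln(0.450) = 12.76 × 0.7985 = 10.19 yr.

10.2 yr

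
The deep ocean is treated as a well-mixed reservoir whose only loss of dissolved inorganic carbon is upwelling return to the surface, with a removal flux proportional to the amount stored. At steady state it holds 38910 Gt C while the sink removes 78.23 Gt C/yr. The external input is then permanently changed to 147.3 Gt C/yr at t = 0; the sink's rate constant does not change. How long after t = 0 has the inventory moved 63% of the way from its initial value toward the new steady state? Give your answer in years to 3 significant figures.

495 yr

τ = M₀/F₀ = 38910/78.23 = 497.4 yr.
The remaining gap fraction is e^(−t/τ); 63% covered ⇒ e^(−t/τ) = 0.370.
t = −τ ln(0.370) = 497.4 × 0.9943 = 494.5 yr.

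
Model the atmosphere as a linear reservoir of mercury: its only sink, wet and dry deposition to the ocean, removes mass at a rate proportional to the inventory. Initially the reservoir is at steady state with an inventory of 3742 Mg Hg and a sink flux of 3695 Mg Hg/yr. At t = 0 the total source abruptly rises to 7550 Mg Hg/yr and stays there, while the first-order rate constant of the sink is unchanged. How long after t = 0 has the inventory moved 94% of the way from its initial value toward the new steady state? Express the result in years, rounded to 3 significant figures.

2.85 yr

τ = M₀/F₀ = 3742/3695 = 1.013 yr.
The remaining gap fraction is e^(−t/τ); 94% covered ⇒ e^(−t/τ) = 0.0600.
t = −τ ln(0.0600) = 1.013 × 2.813 = 2.849 yr.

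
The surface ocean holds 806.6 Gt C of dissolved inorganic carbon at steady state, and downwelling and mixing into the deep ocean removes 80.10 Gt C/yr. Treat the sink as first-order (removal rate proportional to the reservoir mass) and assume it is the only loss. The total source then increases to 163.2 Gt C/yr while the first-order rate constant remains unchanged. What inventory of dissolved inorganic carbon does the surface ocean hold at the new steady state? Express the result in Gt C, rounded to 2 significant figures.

1600 Gt C

Rate constant k = F/M = 80.10 / 806.6 = 0.09931 yr⁻¹.
At the new steady state, source = k·M_new ⇒ M_new = 163.2 / 0.09931 = 1643 Gt C.
(Equivalently M_new = M × F_new/F_old = 806.6 × 163.2/80.10.)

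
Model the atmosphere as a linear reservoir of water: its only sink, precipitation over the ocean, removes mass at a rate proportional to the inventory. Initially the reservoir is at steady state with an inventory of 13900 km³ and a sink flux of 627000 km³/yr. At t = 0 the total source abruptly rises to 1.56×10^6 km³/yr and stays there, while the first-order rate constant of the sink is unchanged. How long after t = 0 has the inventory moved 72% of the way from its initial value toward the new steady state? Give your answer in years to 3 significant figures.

0.0282 yr

τ = M₀/F₀ = 13900/627000 = 0.02217 yr.
The remaining gap fraction is e^(−t/τ); 72% covered ⇒ e^(−t/τ) = 0.280.
t = −τ ln(0.280) = 0.02217 × 1.273 = 0.02822 yr.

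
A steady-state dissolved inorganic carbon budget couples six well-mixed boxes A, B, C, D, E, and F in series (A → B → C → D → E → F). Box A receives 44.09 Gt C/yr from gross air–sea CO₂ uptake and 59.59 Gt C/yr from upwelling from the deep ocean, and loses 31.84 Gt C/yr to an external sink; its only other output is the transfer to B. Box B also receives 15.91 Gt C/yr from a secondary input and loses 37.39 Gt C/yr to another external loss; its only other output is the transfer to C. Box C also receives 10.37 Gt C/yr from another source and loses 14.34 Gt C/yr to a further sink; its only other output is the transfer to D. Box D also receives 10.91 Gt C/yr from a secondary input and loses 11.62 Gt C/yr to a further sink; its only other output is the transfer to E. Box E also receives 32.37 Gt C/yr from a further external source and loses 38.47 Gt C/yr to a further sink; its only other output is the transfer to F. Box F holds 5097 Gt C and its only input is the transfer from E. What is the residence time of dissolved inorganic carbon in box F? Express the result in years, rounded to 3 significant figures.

129 yr

Box A: F(A→B) = (44.09 + 59.59) − 31.84 = 71.840 Gt C/yr.
Box B: F(B→C) = (71.840 + 15.91) − 37.39 = 50.360 Gt C/yr.
Box C: F(C→D) = (50.360 + 10.37) − 14.34 = 46.390 Gt C/yr.
Box D: F(D→E) = (46.390 + 10.91) − 11.62 = 45.680 Gt C/yr.
Box E: F(E→F) = (45.680 + 32.37) − 38.47 = 39.580 Gt C/yr.
Box F throughput = its input = 39.580 Gt C/yr; τ = 5097 / 39.580 = 128.8 yr.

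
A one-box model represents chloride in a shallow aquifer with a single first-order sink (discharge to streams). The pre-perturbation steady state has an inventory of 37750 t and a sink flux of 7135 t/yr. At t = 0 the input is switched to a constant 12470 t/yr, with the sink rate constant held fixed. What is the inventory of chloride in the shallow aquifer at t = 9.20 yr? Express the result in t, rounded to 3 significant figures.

Residence time τ = M₀/F₀ = 5.291 yr. The eventual steady state is M_∞ = M₀·(F₁/F₀) = 37750 × 12470/7135 = 65977 t.
The anomaly ΔM(t) = M(t) − M_∞ decays as ΔM₀·e^(−t/τ) with ΔM₀ = 37750 − 65977 = −28230 t.
At t = 9.20 yr, e^(−t/τ) = e^(−1.739) = 0.1757, so ΔM = −4960 t and M = 65977 − 4960 = 61017 t.

61000 t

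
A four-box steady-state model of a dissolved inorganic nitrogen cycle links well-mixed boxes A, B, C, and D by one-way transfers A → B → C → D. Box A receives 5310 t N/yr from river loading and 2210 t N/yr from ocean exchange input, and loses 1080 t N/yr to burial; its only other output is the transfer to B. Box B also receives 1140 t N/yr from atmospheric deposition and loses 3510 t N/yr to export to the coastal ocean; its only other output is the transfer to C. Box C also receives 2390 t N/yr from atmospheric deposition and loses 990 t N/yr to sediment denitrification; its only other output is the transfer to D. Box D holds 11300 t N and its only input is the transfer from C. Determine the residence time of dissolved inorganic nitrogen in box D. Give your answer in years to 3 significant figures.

Box A: F(A→B) = (5310 + 2210) − 1080 = 6440.0 t N/yr.
Box B: F(B→C) = (6440.0 + 1140) − 3510 = 4070.0 t N/yr.
Box C: F(C→D) = (4070.0 + 2390) − 990 = 5470.0 t N/yr.
Box D throughput = its input = 5470.0 t N/yr; τ = 11300 / 5470.0 = 2.066 yr.

2.07 yr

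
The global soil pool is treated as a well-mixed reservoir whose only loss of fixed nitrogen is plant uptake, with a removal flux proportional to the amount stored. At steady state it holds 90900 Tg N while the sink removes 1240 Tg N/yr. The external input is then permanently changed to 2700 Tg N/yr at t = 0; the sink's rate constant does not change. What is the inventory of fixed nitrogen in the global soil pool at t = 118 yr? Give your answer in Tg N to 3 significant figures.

177000 Tg N

The sink rate constant is k = F₀/M₀ = 1240/90900 = 0.01364 yr⁻¹.
Solving dM/dt = F₁ − kM with M(0) = M₀ gives M(t) = F₁/k + (M₀ − F₁/k)·e^(−kt).
F₁/k = 2700/0.01364 = 197930 Tg N; kt = 0.01364 × 118 = 1.610, e^(−kt) = 0.2000.
M(118) = 197930 + (90900 − 197930) × 0.2000 = 197930 − 21400 = 176530 Tg N.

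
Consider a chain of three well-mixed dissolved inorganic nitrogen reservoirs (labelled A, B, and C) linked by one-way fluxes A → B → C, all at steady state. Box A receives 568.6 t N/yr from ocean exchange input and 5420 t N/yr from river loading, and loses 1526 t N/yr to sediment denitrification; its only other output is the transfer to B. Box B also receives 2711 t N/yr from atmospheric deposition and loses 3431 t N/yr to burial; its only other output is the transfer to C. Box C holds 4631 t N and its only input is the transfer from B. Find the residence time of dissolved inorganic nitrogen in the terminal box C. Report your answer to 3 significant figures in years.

Box A: F(A→B) = (568.6 + 5420) − 1526 = 4462.6 t N/yr.
Box B: F(B→C) = (4462.6 + 2711) − 3431 = 3742.6 t N/yr.
Box C throughput = its input = 3742.6 t N/yr; τ = 4631 / 3742.6 = 1.237 yr.

1.24 yr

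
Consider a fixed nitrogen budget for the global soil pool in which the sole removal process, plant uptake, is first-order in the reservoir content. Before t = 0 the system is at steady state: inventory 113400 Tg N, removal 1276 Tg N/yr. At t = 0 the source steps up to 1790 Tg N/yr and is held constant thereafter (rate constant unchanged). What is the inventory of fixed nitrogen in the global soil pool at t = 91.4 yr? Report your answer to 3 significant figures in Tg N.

Residence time τ = M₀/F₀ = 88.87 yr. The eventual steady state is M_∞ = M₀·(F₁/F₀) = 113400 × 1790/1276 = 159080 Tg N.
The anomaly ΔM(t) = M(t) − M_∞ decays as ΔM₀·e^(−t/τ) with ΔM₀ = 113400 − 159080 = −45680 Tg N.
At t = 91.4 yr, e^(−t/τ) = e^(−1.028) = 0.3576, so ΔM = −16330 Tg N and M = 159080 − 16330 = 142750 Tg N.

143000 Tg N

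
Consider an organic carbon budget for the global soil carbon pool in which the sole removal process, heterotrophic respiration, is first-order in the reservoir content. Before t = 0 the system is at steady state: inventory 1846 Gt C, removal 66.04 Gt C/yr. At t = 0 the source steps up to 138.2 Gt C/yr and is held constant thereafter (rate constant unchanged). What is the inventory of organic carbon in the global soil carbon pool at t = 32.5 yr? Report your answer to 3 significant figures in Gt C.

3230 Gt C

Residence time τ = M₀/F₀ = 27.95 yr. The eventual steady state is M_∞ = M₀·(F₁/F₀) = 1846 × 138.2/66.04 = 3863.1 Gt C.
The anomaly ΔM(t) = M(t) − M_∞ decays as ΔM₀·e^(−t/τ) with ΔM₀ = 1846 − 3863.1 = −2017 Gt C.
At t = 32.5 yr, e^(−t/τ) = e^(−1.163) = 0.3126, so ΔM = −630.6 Gt C and M = 3863.1 − 630.6 = 3232.4 Gt C.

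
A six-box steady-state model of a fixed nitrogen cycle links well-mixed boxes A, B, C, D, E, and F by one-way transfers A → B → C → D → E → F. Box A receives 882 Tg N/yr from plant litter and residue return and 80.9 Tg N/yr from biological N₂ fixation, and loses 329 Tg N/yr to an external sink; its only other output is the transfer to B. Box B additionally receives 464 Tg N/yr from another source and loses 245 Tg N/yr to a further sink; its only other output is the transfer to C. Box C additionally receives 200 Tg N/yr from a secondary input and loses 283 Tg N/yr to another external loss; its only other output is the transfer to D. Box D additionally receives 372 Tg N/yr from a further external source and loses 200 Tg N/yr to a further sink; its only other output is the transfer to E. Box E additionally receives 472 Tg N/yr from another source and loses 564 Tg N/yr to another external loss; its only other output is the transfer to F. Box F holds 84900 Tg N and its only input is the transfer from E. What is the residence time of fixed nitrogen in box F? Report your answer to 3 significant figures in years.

Box A: F(A→B) = (882 + 80.9) − 329 = 633.90 Tg N/yr.
Box B: F(B→C) = (633.90 + 464) − 245 = 852.90 Tg N/yr.
Box C: F(C→D) = (852.90 + 200) − 283 = 769.90 Tg N/yr.
Box D: F(D→E) = (769.90 + 372) − 200 = 941.90 Tg N/yr.
Box E: F(E→F) = (941.90 + 472) − 564 = 849.90 Tg N/yr.
Box F throughput = its input = 849.90 Tg N/yr; τ = 84900 / 849.90 = 99.89 yr.

99.9 yr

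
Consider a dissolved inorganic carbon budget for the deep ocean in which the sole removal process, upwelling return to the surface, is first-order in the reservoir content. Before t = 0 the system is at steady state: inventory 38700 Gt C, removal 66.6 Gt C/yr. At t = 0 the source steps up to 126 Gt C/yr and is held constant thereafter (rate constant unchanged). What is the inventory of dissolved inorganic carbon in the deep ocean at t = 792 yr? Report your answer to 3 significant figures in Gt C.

64400 Gt C

τ = M₀/F₀ = 38700/66.6 = 581.1 yr; rate constant k = 1/τ.
New steady state M_∞ = F₁/k = F₁·τ = 126 × 581.1 = 73216 Gt C.
M(t) = M_∞ + (M₀ − M_∞)·e^(−t/τ); t/τ = 792/581.1 = 1.363, so e^(−t/τ) = 0.2559.
M(t) = 73216 − 34520 × 0.2559 = 64384 Gt C.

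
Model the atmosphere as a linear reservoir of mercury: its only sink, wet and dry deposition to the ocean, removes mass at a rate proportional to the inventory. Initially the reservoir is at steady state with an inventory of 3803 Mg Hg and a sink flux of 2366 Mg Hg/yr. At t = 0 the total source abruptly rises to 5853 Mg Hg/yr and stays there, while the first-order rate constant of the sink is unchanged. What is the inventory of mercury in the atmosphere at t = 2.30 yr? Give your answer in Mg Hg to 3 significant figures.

The sink rate constant is k = F₀/M₀ = 2366/3803 = 0.6221 yr⁻¹.
Solving dM/dt = F₁ − kM with M(0) = M₀ gives M(t) = F₁/k + (M₀ − F₁/k)·e^(−kt).
F₁/k = 5853/0.6221 = 9407.8 Mg Hg; kt = 0.6221 × 2.30 = 1.431, e^(−kt) = 0.2391.
M(2.30) = 9407.8 + (3803 − 9407.8) × 0.2391 = 9407.8 − 1340 = 8067.8 Mg Hg.

8070 Mg Hg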